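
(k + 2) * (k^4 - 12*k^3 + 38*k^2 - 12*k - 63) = k^5 - 10*k^4 + 14*k^3 + 64*k^2 - 87*k - 126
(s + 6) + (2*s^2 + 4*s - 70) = 2*s^2 + 5*s - 64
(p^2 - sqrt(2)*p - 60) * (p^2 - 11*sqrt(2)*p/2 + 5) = p^4 - 13*sqrt(2)*p^3/2 - 44*p^2 + 325*sqrt(2)*p - 300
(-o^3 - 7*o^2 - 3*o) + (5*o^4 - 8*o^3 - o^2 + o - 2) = 5*o^4 - 9*o^3 - 8*o^2 - 2*o - 2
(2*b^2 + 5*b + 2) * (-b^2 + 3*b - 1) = -2*b^4 + b^3 + 11*b^2 + b - 2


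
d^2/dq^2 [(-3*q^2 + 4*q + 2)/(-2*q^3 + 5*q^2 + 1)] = 2*(12*q^6 - 48*q^5 + 72*q^4 + 102*q^3 - 243*q^2 + 48*q + 13)/(8*q^9 - 60*q^8 + 150*q^7 - 137*q^6 + 60*q^5 - 75*q^4 + 6*q^3 - 15*q^2 - 1)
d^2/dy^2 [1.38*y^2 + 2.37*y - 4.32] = 2.76000000000000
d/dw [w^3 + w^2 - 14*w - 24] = 3*w^2 + 2*w - 14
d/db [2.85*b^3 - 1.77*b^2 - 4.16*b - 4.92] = 8.55*b^2 - 3.54*b - 4.16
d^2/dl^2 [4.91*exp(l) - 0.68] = 4.91*exp(l)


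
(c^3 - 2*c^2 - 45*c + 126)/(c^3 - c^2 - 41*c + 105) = (c - 6)/(c - 5)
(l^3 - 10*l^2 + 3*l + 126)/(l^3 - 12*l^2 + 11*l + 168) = (l - 6)/(l - 8)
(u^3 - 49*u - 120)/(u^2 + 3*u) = u - 3 - 40/u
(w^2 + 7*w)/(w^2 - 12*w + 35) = w*(w + 7)/(w^2 - 12*w + 35)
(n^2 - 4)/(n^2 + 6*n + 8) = (n - 2)/(n + 4)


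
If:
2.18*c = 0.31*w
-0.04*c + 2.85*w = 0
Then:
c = 0.00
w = 0.00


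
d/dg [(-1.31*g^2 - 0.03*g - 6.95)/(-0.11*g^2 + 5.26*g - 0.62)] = (-6.8939*g^2 + 0.0953999999999999*g + 36.5756)/(0.0121*g^4 - 1.1572*g^3 + 27.804*g^2 - 6.5224*g + 0.3844)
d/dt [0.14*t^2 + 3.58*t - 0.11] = 0.28*t + 3.58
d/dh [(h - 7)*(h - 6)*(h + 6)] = 3*h^2 - 14*h - 36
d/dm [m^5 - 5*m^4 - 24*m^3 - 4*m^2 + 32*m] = 5*m^4 - 20*m^3 - 72*m^2 - 8*m + 32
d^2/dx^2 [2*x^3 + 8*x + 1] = 12*x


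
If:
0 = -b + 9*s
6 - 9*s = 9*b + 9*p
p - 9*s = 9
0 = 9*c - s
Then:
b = -75/19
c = -25/513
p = 96/19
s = -25/57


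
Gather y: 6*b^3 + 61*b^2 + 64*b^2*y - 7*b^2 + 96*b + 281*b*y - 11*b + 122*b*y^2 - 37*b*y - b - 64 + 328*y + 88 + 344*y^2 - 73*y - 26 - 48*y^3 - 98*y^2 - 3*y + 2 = 6*b^3 + 54*b^2 + 84*b - 48*y^3 + y^2*(122*b + 246) + y*(64*b^2 + 244*b + 252)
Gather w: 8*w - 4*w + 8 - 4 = 4*w + 4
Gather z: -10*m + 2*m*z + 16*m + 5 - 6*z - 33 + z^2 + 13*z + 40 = 6*m + z^2 + z*(2*m + 7) + 12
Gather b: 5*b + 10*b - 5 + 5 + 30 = 15*b + 30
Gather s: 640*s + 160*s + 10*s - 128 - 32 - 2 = 810*s - 162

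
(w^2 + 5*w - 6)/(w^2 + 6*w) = (w - 1)/w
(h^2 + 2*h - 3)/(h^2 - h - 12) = (h - 1)/(h - 4)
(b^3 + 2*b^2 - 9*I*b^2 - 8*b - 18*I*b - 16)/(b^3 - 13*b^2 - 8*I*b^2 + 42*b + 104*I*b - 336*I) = (b^2 + b*(2 - I) - 2*I)/(b^2 - 13*b + 42)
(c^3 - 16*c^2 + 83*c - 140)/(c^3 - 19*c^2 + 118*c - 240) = (c^2 - 11*c + 28)/(c^2 - 14*c + 48)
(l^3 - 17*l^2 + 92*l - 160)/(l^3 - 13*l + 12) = (l^3 - 17*l^2 + 92*l - 160)/(l^3 - 13*l + 12)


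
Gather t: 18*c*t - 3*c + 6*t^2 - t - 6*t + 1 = -3*c + 6*t^2 + t*(18*c - 7) + 1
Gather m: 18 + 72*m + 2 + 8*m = 80*m + 20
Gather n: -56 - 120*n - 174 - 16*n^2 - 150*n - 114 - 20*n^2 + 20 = -36*n^2 - 270*n - 324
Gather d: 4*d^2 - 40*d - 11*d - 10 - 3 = 4*d^2 - 51*d - 13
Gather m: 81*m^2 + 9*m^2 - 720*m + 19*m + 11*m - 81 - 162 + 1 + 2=90*m^2 - 690*m - 240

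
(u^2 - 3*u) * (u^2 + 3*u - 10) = u^4 - 19*u^2 + 30*u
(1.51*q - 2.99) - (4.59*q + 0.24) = -3.08*q - 3.23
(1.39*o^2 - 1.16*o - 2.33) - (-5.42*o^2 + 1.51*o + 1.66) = 6.81*o^2 - 2.67*o - 3.99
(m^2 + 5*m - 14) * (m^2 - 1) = m^4 + 5*m^3 - 15*m^2 - 5*m + 14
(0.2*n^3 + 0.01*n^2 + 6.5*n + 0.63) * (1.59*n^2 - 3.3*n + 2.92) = 0.318*n^5 - 0.6441*n^4 + 10.886*n^3 - 20.4191*n^2 + 16.901*n + 1.8396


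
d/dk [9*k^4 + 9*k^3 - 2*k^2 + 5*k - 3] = 36*k^3 + 27*k^2 - 4*k + 5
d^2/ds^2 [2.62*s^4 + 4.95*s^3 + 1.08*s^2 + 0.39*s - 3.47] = 31.44*s^2 + 29.7*s + 2.16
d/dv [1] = 0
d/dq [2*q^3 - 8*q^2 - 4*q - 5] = 6*q^2 - 16*q - 4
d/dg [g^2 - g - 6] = 2*g - 1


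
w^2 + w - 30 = (w - 5)*(w + 6)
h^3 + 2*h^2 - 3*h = h*(h - 1)*(h + 3)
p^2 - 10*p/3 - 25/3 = (p - 5)*(p + 5/3)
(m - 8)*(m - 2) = m^2 - 10*m + 16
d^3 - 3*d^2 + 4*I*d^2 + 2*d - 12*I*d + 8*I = (d - 2)*(d - 1)*(d + 4*I)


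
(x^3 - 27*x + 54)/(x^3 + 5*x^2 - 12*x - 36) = (x - 3)/(x + 2)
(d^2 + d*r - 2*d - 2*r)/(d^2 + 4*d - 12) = (d + r)/(d + 6)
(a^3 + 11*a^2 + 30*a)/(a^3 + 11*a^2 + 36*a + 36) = a*(a + 5)/(a^2 + 5*a + 6)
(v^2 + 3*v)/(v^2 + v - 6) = v/(v - 2)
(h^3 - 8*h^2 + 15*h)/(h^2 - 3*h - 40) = h*(-h^2 + 8*h - 15)/(-h^2 + 3*h + 40)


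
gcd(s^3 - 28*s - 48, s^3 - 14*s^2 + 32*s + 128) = s + 2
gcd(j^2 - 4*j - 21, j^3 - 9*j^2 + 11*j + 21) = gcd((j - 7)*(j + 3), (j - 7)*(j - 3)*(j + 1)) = j - 7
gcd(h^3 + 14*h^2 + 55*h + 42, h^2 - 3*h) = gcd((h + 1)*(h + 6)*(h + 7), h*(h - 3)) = 1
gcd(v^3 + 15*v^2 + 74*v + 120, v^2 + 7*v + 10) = v + 5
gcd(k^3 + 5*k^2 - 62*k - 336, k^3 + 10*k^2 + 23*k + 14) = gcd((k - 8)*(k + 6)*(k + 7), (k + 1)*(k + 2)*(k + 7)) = k + 7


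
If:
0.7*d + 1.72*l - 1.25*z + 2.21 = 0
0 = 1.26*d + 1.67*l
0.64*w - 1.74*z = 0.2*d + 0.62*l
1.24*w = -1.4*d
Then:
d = 8.15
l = -6.15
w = -9.21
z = -2.13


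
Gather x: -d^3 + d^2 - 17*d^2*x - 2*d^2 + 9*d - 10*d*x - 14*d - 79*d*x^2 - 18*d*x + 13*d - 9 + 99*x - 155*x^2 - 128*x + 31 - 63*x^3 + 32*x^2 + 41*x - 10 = -d^3 - d^2 + 8*d - 63*x^3 + x^2*(-79*d - 123) + x*(-17*d^2 - 28*d + 12) + 12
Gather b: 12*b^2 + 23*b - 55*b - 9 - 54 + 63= 12*b^2 - 32*b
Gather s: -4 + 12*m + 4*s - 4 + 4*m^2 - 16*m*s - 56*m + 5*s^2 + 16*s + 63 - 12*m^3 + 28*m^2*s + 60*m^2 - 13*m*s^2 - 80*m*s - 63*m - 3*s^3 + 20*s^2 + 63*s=-12*m^3 + 64*m^2 - 107*m - 3*s^3 + s^2*(25 - 13*m) + s*(28*m^2 - 96*m + 83) + 55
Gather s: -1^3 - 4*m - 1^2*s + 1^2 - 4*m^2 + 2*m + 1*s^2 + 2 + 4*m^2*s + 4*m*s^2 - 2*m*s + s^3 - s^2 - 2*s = -4*m^2 + 4*m*s^2 - 2*m + s^3 + s*(4*m^2 - 2*m - 3) + 2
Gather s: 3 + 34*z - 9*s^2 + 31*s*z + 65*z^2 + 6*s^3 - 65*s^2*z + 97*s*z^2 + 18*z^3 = 6*s^3 + s^2*(-65*z - 9) + s*(97*z^2 + 31*z) + 18*z^3 + 65*z^2 + 34*z + 3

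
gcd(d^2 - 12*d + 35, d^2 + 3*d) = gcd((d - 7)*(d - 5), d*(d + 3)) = 1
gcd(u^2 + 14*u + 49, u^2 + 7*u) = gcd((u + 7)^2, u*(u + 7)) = u + 7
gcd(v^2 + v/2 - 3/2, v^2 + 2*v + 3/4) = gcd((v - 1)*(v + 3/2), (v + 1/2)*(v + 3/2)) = v + 3/2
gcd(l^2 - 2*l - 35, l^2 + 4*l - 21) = 1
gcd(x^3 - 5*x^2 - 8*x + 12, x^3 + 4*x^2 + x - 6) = x^2 + x - 2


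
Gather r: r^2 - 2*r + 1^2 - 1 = r^2 - 2*r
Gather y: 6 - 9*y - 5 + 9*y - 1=0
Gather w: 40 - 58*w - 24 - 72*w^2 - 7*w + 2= -72*w^2 - 65*w + 18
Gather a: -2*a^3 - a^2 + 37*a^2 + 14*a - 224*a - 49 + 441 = -2*a^3 + 36*a^2 - 210*a + 392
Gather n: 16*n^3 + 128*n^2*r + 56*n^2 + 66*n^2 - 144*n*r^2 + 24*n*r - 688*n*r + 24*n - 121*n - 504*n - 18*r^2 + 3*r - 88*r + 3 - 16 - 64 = 16*n^3 + n^2*(128*r + 122) + n*(-144*r^2 - 664*r - 601) - 18*r^2 - 85*r - 77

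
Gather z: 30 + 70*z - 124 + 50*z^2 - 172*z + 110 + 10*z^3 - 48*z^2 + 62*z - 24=10*z^3 + 2*z^2 - 40*z - 8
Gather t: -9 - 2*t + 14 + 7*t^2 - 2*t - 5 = 7*t^2 - 4*t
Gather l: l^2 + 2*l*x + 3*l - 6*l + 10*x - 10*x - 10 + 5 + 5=l^2 + l*(2*x - 3)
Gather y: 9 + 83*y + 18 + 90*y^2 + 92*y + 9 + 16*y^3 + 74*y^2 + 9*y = 16*y^3 + 164*y^2 + 184*y + 36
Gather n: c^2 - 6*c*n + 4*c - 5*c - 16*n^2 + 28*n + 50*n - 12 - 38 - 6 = c^2 - c - 16*n^2 + n*(78 - 6*c) - 56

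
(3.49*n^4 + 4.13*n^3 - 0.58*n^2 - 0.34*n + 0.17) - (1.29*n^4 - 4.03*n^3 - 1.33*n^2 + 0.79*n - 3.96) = 2.2*n^4 + 8.16*n^3 + 0.75*n^2 - 1.13*n + 4.13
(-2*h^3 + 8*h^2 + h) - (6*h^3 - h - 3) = -8*h^3 + 8*h^2 + 2*h + 3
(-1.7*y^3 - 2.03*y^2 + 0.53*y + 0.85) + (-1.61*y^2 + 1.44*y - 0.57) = -1.7*y^3 - 3.64*y^2 + 1.97*y + 0.28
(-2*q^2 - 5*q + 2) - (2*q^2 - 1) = -4*q^2 - 5*q + 3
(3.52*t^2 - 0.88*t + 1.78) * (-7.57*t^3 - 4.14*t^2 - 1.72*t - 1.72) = -26.6464*t^5 - 7.9112*t^4 - 15.8858*t^3 - 11.91*t^2 - 1.548*t - 3.0616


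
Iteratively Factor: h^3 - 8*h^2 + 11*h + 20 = (h - 5)*(h^2 - 3*h - 4) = (h - 5)*(h + 1)*(h - 4)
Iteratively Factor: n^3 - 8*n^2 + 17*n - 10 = (n - 1)*(n^2 - 7*n + 10) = (n - 5)*(n - 1)*(n - 2)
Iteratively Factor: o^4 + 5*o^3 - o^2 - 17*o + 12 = (o - 1)*(o^3 + 6*o^2 + 5*o - 12) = (o - 1)^2*(o^2 + 7*o + 12) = (o - 1)^2*(o + 4)*(o + 3)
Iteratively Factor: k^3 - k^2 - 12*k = (k + 3)*(k^2 - 4*k) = k*(k + 3)*(k - 4)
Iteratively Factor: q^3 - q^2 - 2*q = (q - 2)*(q^2 + q) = q*(q - 2)*(q + 1)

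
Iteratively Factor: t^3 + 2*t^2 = (t + 2)*(t^2) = t*(t + 2)*(t)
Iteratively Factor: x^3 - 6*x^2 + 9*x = (x)*(x^2 - 6*x + 9) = x*(x - 3)*(x - 3)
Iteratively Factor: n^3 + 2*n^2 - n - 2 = (n + 2)*(n^2 - 1) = (n + 1)*(n + 2)*(n - 1)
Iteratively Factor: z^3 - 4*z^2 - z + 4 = (z - 4)*(z^2 - 1) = (z - 4)*(z - 1)*(z + 1)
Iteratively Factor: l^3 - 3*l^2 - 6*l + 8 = (l - 1)*(l^2 - 2*l - 8) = (l - 1)*(l + 2)*(l - 4)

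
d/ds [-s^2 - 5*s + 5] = -2*s - 5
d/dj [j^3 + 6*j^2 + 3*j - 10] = 3*j^2 + 12*j + 3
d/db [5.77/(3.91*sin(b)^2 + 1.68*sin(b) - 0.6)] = -(45.1214*sin(b) + 9.6936)*cos(b)/(3.91*sin(b)^2 + 1.68*sin(b) - 0.6)^2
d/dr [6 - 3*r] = -3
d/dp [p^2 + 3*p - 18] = 2*p + 3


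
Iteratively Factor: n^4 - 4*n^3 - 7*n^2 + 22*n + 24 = (n + 2)*(n^3 - 6*n^2 + 5*n + 12) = (n - 4)*(n + 2)*(n^2 - 2*n - 3) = (n - 4)*(n + 1)*(n + 2)*(n - 3)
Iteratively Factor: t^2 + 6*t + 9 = (t + 3)*(t + 3)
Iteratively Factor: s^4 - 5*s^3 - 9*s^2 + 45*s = (s - 5)*(s^3 - 9*s) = s*(s - 5)*(s^2 - 9) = s*(s - 5)*(s + 3)*(s - 3)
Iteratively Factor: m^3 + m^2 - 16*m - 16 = (m - 4)*(m^2 + 5*m + 4) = (m - 4)*(m + 4)*(m + 1)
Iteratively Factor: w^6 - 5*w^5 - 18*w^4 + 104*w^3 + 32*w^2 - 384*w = (w)*(w^5 - 5*w^4 - 18*w^3 + 104*w^2 + 32*w - 384) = w*(w - 4)*(w^4 - w^3 - 22*w^2 + 16*w + 96) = w*(w - 4)*(w + 2)*(w^3 - 3*w^2 - 16*w + 48) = w*(w - 4)^2*(w + 2)*(w^2 + w - 12) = w*(w - 4)^2*(w - 3)*(w + 2)*(w + 4)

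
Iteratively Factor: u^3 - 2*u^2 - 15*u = (u - 5)*(u^2 + 3*u) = u*(u - 5)*(u + 3)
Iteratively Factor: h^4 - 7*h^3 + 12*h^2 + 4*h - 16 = (h - 2)*(h^3 - 5*h^2 + 2*h + 8) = (h - 4)*(h - 2)*(h^2 - h - 2) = (h - 4)*(h - 2)^2*(h + 1)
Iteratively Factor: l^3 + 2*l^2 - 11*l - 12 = (l - 3)*(l^2 + 5*l + 4) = (l - 3)*(l + 1)*(l + 4)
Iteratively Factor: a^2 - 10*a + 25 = (a - 5)*(a - 5)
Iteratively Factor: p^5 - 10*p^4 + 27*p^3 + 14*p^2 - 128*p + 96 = (p - 1)*(p^4 - 9*p^3 + 18*p^2 + 32*p - 96) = (p - 1)*(p + 2)*(p^3 - 11*p^2 + 40*p - 48) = (p - 3)*(p - 1)*(p + 2)*(p^2 - 8*p + 16) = (p - 4)*(p - 3)*(p - 1)*(p + 2)*(p - 4)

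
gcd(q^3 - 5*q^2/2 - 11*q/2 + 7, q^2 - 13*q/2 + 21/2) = q - 7/2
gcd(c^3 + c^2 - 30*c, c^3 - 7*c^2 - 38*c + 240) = c^2 + c - 30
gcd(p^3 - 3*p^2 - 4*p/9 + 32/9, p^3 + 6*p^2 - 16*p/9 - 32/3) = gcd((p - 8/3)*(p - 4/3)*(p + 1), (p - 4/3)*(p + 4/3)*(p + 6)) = p - 4/3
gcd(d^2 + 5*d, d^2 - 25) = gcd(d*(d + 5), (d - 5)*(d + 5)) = d + 5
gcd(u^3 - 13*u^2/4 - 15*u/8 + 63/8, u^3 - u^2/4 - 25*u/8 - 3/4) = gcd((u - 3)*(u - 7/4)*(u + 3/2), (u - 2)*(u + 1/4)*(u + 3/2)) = u + 3/2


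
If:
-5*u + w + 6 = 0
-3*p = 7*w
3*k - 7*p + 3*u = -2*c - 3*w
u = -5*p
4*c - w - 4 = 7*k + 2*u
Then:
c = -867/1118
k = -1541/1118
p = -21/86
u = 105/86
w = 9/86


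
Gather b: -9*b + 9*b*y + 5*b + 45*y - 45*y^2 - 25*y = b*(9*y - 4) - 45*y^2 + 20*y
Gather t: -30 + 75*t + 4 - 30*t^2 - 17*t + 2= -30*t^2 + 58*t - 24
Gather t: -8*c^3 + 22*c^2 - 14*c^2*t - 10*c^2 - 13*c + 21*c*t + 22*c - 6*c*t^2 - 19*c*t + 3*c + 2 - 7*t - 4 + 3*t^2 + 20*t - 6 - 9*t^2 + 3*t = -8*c^3 + 12*c^2 + 12*c + t^2*(-6*c - 6) + t*(-14*c^2 + 2*c + 16) - 8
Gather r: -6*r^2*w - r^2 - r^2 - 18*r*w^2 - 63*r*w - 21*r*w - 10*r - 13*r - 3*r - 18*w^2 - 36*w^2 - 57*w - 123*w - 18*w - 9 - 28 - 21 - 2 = r^2*(-6*w - 2) + r*(-18*w^2 - 84*w - 26) - 54*w^2 - 198*w - 60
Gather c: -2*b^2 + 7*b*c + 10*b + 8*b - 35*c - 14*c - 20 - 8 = -2*b^2 + 18*b + c*(7*b - 49) - 28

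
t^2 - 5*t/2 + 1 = (t - 2)*(t - 1/2)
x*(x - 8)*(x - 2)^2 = x^4 - 12*x^3 + 36*x^2 - 32*x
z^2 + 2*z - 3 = (z - 1)*(z + 3)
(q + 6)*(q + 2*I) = q^2 + 6*q + 2*I*q + 12*I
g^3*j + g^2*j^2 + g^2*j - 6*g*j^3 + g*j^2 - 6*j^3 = (g - 2*j)*(g + 3*j)*(g*j + j)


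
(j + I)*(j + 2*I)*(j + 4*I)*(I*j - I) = I*j^4 - 7*j^3 - I*j^3 + 7*j^2 - 14*I*j^2 + 8*j + 14*I*j - 8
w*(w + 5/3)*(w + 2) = w^3 + 11*w^2/3 + 10*w/3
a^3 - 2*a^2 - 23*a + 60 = (a - 4)*(a - 3)*(a + 5)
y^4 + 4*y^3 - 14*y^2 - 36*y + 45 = (y - 3)*(y - 1)*(y + 3)*(y + 5)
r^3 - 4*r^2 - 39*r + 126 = (r - 7)*(r - 3)*(r + 6)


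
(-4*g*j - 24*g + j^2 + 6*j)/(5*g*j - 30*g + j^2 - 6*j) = (-4*g*j - 24*g + j^2 + 6*j)/(5*g*j - 30*g + j^2 - 6*j)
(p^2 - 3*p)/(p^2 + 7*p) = (p - 3)/(p + 7)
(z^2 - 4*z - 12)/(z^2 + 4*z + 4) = (z - 6)/(z + 2)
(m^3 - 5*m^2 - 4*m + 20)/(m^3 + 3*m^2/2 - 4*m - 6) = 2*(m - 5)/(2*m + 3)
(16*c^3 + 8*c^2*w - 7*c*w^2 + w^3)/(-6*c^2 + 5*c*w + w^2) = (16*c^3 + 8*c^2*w - 7*c*w^2 + w^3)/(-6*c^2 + 5*c*w + w^2)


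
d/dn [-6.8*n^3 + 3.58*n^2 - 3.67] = n*(7.16 - 20.4*n)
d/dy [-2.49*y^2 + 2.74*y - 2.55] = 2.74 - 4.98*y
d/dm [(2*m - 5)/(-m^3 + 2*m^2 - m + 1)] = (-2*m^3 + 4*m^2 - 2*m + (2*m - 5)*(3*m^2 - 4*m + 1) + 2)/(m^3 - 2*m^2 + m - 1)^2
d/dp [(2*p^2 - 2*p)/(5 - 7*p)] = 2*(-7*p^2 + 10*p - 5)/(49*p^2 - 70*p + 25)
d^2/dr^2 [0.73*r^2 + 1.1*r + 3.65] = 1.46000000000000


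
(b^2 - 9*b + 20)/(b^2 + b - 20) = (b - 5)/(b + 5)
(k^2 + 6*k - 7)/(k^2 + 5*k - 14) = (k - 1)/(k - 2)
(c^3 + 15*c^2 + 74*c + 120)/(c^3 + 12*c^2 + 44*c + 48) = (c + 5)/(c + 2)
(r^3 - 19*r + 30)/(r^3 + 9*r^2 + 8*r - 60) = (r - 3)/(r + 6)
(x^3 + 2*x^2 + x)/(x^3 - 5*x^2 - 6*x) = (x + 1)/(x - 6)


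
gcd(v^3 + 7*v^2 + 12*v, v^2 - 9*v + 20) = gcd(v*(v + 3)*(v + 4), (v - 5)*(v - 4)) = 1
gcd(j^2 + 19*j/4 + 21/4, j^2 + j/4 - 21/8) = j + 7/4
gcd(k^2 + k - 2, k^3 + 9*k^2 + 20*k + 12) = k + 2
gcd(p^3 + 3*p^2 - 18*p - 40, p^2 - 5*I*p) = 1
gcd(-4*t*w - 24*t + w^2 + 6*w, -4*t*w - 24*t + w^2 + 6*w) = 4*t*w + 24*t - w^2 - 6*w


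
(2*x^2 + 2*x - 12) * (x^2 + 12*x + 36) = 2*x^4 + 26*x^3 + 84*x^2 - 72*x - 432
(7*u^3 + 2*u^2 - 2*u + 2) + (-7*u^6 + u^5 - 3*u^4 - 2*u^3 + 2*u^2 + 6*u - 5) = -7*u^6 + u^5 - 3*u^4 + 5*u^3 + 4*u^2 + 4*u - 3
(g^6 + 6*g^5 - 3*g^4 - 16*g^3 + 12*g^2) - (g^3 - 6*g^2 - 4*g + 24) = g^6 + 6*g^5 - 3*g^4 - 17*g^3 + 18*g^2 + 4*g - 24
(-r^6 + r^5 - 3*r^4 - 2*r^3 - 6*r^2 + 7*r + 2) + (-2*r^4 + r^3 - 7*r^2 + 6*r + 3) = -r^6 + r^5 - 5*r^4 - r^3 - 13*r^2 + 13*r + 5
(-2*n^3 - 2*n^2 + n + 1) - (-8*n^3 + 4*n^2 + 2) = 6*n^3 - 6*n^2 + n - 1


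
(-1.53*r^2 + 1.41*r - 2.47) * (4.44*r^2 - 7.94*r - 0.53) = -6.7932*r^4 + 18.4086*r^3 - 21.3513*r^2 + 18.8645*r + 1.3091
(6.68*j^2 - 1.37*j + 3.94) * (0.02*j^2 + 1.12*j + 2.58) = 0.1336*j^4 + 7.4542*j^3 + 15.7788*j^2 + 0.878200000000001*j + 10.1652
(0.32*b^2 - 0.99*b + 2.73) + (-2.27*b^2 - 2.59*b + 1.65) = -1.95*b^2 - 3.58*b + 4.38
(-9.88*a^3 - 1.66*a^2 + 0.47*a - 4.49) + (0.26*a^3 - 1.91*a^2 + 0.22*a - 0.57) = -9.62*a^3 - 3.57*a^2 + 0.69*a - 5.06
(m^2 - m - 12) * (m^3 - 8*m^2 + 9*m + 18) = m^5 - 9*m^4 + 5*m^3 + 105*m^2 - 126*m - 216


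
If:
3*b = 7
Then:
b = 7/3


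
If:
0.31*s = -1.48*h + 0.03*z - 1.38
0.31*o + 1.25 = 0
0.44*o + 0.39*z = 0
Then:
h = -0.209459459459459*s - 0.840218630541211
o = -4.03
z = 4.55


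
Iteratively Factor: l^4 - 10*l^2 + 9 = (l + 1)*(l^3 - l^2 - 9*l + 9) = (l - 1)*(l + 1)*(l^2 - 9) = (l - 1)*(l + 1)*(l + 3)*(l - 3)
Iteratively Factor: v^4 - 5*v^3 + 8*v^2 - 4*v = (v - 1)*(v^3 - 4*v^2 + 4*v) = (v - 2)*(v - 1)*(v^2 - 2*v) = v*(v - 2)*(v - 1)*(v - 2)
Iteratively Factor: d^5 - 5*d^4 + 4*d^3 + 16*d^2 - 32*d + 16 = (d - 2)*(d^4 - 3*d^3 - 2*d^2 + 12*d - 8) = (d - 2)^2*(d^3 - d^2 - 4*d + 4) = (d - 2)^2*(d - 1)*(d^2 - 4) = (d - 2)^2*(d - 1)*(d + 2)*(d - 2)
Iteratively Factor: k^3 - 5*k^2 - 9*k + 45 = (k - 5)*(k^2 - 9) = (k - 5)*(k + 3)*(k - 3)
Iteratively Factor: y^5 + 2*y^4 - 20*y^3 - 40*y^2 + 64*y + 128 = (y - 4)*(y^4 + 6*y^3 + 4*y^2 - 24*y - 32) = (y - 4)*(y + 4)*(y^3 + 2*y^2 - 4*y - 8) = (y - 4)*(y + 2)*(y + 4)*(y^2 - 4) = (y - 4)*(y - 2)*(y + 2)*(y + 4)*(y + 2)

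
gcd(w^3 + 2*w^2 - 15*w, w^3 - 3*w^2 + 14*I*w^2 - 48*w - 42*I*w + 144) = w - 3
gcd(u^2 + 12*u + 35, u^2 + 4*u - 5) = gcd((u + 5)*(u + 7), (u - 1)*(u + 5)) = u + 5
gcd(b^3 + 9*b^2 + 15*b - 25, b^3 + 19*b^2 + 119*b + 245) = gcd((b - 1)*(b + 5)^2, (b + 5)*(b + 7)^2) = b + 5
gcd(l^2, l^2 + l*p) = l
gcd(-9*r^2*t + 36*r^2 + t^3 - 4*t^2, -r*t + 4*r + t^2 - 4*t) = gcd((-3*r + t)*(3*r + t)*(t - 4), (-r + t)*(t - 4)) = t - 4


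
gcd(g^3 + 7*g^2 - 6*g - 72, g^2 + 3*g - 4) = g + 4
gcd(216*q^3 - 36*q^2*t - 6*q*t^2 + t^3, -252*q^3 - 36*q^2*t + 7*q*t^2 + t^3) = 36*q^2 - t^2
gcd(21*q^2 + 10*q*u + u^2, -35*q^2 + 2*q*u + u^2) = 7*q + u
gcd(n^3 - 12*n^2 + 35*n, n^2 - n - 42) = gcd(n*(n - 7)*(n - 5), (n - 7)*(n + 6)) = n - 7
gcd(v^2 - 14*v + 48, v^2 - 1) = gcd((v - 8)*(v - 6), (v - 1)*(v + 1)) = 1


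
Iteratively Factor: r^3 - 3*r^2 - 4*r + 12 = (r + 2)*(r^2 - 5*r + 6) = (r - 2)*(r + 2)*(r - 3)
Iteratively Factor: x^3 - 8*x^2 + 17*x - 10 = (x - 2)*(x^2 - 6*x + 5) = (x - 2)*(x - 1)*(x - 5)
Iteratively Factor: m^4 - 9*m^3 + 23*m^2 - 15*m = (m - 3)*(m^3 - 6*m^2 + 5*m) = m*(m - 3)*(m^2 - 6*m + 5) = m*(m - 5)*(m - 3)*(m - 1)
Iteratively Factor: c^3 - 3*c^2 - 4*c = (c + 1)*(c^2 - 4*c) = (c - 4)*(c + 1)*(c)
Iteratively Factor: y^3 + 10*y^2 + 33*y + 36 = (y + 3)*(y^2 + 7*y + 12) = (y + 3)*(y + 4)*(y + 3)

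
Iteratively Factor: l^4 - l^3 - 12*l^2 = (l + 3)*(l^3 - 4*l^2) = (l - 4)*(l + 3)*(l^2) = l*(l - 4)*(l + 3)*(l)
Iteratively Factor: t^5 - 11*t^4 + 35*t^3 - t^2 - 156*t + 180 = (t - 3)*(t^4 - 8*t^3 + 11*t^2 + 32*t - 60) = (t - 5)*(t - 3)*(t^3 - 3*t^2 - 4*t + 12) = (t - 5)*(t - 3)*(t - 2)*(t^2 - t - 6) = (t - 5)*(t - 3)*(t - 2)*(t + 2)*(t - 3)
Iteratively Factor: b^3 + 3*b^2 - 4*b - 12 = (b - 2)*(b^2 + 5*b + 6) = (b - 2)*(b + 3)*(b + 2)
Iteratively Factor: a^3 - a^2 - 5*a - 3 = (a + 1)*(a^2 - 2*a - 3) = (a + 1)^2*(a - 3)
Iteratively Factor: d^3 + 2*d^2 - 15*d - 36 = (d - 4)*(d^2 + 6*d + 9) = (d - 4)*(d + 3)*(d + 3)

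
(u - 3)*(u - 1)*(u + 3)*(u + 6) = u^4 + 5*u^3 - 15*u^2 - 45*u + 54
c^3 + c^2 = c^2*(c + 1)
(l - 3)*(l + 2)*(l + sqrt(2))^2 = l^4 - l^3 + 2*sqrt(2)*l^3 - 4*l^2 - 2*sqrt(2)*l^2 - 12*sqrt(2)*l - 2*l - 12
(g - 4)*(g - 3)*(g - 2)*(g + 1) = g^4 - 8*g^3 + 17*g^2 + 2*g - 24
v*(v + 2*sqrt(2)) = v^2 + 2*sqrt(2)*v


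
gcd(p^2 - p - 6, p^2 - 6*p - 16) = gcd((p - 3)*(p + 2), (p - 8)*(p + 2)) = p + 2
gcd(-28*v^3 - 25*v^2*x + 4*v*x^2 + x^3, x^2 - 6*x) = 1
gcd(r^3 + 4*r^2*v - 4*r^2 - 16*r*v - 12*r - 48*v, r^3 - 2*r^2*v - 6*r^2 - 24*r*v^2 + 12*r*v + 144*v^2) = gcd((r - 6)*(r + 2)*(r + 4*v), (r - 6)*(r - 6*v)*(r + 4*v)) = r^2 + 4*r*v - 6*r - 24*v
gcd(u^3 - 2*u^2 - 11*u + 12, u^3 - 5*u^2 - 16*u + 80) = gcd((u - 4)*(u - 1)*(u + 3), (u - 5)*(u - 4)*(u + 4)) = u - 4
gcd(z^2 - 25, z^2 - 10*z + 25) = z - 5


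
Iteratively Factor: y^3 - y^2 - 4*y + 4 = (y + 2)*(y^2 - 3*y + 2) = (y - 1)*(y + 2)*(y - 2)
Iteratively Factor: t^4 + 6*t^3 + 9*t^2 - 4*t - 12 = (t - 1)*(t^3 + 7*t^2 + 16*t + 12) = (t - 1)*(t + 3)*(t^2 + 4*t + 4) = (t - 1)*(t + 2)*(t + 3)*(t + 2)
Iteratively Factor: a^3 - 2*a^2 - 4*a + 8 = (a + 2)*(a^2 - 4*a + 4) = (a - 2)*(a + 2)*(a - 2)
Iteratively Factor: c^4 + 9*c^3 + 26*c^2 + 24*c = (c + 2)*(c^3 + 7*c^2 + 12*c) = c*(c + 2)*(c^2 + 7*c + 12) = c*(c + 2)*(c + 4)*(c + 3)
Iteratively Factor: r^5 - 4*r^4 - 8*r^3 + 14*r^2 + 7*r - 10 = (r + 2)*(r^4 - 6*r^3 + 4*r^2 + 6*r - 5) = (r - 1)*(r + 2)*(r^3 - 5*r^2 - r + 5) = (r - 5)*(r - 1)*(r + 2)*(r^2 - 1) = (r - 5)*(r - 1)*(r + 1)*(r + 2)*(r - 1)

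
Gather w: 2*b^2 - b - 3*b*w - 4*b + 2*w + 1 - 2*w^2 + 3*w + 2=2*b^2 - 5*b - 2*w^2 + w*(5 - 3*b) + 3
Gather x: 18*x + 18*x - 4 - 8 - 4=36*x - 16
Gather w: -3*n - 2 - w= -3*n - w - 2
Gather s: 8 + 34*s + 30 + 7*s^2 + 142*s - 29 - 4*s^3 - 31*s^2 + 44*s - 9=-4*s^3 - 24*s^2 + 220*s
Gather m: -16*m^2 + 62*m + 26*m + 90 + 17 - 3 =-16*m^2 + 88*m + 104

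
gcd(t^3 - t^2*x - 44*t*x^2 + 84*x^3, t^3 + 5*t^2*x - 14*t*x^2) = -t^2 - 5*t*x + 14*x^2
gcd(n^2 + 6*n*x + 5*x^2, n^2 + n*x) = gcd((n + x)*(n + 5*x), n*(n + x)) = n + x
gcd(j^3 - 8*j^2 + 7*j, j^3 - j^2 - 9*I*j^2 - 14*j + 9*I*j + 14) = j - 1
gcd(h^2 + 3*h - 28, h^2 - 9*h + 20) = h - 4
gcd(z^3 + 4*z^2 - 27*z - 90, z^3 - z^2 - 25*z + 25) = z - 5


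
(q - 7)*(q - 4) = q^2 - 11*q + 28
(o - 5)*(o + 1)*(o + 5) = o^3 + o^2 - 25*o - 25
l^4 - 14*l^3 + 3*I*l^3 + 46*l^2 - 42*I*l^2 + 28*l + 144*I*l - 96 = (l - 8)*(l - 6)*(l + I)*(l + 2*I)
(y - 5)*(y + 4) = y^2 - y - 20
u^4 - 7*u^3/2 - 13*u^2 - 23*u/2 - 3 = (u - 6)*(u + 1/2)*(u + 1)^2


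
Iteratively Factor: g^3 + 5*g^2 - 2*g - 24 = (g + 4)*(g^2 + g - 6) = (g + 3)*(g + 4)*(g - 2)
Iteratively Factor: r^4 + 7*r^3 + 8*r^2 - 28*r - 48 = (r - 2)*(r^3 + 9*r^2 + 26*r + 24) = (r - 2)*(r + 3)*(r^2 + 6*r + 8) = (r - 2)*(r + 2)*(r + 3)*(r + 4)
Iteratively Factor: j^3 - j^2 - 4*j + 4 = (j - 1)*(j^2 - 4) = (j - 2)*(j - 1)*(j + 2)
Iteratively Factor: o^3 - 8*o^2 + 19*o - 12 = (o - 4)*(o^2 - 4*o + 3) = (o - 4)*(o - 1)*(o - 3)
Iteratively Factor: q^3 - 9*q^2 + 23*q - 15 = (q - 3)*(q^2 - 6*q + 5) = (q - 3)*(q - 1)*(q - 5)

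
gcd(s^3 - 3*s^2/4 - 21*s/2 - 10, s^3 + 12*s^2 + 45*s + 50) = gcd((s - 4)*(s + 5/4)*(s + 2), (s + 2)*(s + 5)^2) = s + 2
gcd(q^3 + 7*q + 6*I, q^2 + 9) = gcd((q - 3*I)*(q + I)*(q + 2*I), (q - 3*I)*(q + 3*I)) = q - 3*I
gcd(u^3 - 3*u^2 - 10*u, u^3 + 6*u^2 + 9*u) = u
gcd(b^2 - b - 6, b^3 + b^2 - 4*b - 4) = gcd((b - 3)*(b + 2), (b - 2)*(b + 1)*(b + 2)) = b + 2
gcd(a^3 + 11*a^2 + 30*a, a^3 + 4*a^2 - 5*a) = a^2 + 5*a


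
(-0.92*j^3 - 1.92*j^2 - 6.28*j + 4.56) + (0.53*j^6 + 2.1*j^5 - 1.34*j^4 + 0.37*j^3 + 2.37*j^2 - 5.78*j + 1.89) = 0.53*j^6 + 2.1*j^5 - 1.34*j^4 - 0.55*j^3 + 0.45*j^2 - 12.06*j + 6.45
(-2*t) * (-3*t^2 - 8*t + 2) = 6*t^3 + 16*t^2 - 4*t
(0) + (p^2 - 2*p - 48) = p^2 - 2*p - 48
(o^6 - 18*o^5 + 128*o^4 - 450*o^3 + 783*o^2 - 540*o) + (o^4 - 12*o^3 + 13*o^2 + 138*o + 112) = o^6 - 18*o^5 + 129*o^4 - 462*o^3 + 796*o^2 - 402*o + 112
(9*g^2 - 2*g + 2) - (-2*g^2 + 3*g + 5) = 11*g^2 - 5*g - 3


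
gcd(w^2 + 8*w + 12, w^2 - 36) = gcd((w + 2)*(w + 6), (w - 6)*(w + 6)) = w + 6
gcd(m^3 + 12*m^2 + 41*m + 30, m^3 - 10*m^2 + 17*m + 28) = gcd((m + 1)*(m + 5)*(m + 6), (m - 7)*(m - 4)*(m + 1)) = m + 1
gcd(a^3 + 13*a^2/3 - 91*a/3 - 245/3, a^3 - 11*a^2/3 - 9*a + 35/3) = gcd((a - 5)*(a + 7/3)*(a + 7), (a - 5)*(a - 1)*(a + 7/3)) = a^2 - 8*a/3 - 35/3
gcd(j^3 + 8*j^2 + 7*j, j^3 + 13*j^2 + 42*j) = j^2 + 7*j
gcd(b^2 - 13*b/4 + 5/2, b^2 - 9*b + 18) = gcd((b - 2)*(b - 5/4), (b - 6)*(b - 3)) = 1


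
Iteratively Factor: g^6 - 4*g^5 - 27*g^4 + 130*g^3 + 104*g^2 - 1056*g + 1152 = (g - 3)*(g^5 - g^4 - 30*g^3 + 40*g^2 + 224*g - 384) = (g - 3)*(g + 4)*(g^4 - 5*g^3 - 10*g^2 + 80*g - 96) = (g - 3)*(g + 4)^2*(g^3 - 9*g^2 + 26*g - 24) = (g - 3)^2*(g + 4)^2*(g^2 - 6*g + 8) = (g - 3)^2*(g - 2)*(g + 4)^2*(g - 4)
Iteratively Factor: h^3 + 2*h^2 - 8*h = (h)*(h^2 + 2*h - 8) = h*(h - 2)*(h + 4)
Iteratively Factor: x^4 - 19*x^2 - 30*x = (x + 3)*(x^3 - 3*x^2 - 10*x) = (x + 2)*(x + 3)*(x^2 - 5*x) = x*(x + 2)*(x + 3)*(x - 5)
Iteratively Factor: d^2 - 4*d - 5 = (d - 5)*(d + 1)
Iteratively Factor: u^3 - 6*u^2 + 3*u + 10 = (u + 1)*(u^2 - 7*u + 10) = (u - 5)*(u + 1)*(u - 2)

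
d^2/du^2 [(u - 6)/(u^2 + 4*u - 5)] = 2*((2 - 3*u)*(u^2 + 4*u - 5) + 4*(u - 6)*(u + 2)^2)/(u^2 + 4*u - 5)^3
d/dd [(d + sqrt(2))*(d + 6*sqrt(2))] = 2*d + 7*sqrt(2)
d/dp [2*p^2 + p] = 4*p + 1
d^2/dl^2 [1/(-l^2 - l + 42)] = 2*(l^2 + l - (2*l + 1)^2 - 42)/(l^2 + l - 42)^3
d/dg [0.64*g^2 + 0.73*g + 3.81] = 1.28*g + 0.73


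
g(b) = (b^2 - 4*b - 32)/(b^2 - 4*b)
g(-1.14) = -4.46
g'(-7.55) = -0.08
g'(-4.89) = -0.23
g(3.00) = 11.67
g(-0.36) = -19.39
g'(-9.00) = -0.05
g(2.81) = 10.57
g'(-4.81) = -0.24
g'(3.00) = 7.11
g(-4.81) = 0.24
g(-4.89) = 0.26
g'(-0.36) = -61.31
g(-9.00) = 0.73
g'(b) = (4 - 2*b)*(b^2 - 4*b - 32)/(b^2 - 4*b)^2 + (2*b - 4)/(b^2 - 4*b)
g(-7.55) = 0.63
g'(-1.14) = -5.85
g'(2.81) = 4.64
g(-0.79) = -7.46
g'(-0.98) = -8.01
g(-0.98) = -5.56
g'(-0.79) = -12.47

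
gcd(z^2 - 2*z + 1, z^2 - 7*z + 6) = z - 1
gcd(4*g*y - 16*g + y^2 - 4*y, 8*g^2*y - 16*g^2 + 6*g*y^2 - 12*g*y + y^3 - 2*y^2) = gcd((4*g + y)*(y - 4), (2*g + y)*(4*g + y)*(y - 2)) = 4*g + y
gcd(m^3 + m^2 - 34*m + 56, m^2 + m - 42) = m + 7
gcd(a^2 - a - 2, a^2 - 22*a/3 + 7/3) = 1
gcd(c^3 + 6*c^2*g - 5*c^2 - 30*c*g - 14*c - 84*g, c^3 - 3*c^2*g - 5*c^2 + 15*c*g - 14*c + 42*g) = c^2 - 5*c - 14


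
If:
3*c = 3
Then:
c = 1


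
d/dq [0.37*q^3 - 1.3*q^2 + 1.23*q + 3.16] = 1.11*q^2 - 2.6*q + 1.23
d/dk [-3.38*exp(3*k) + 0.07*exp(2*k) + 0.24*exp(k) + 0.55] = (-10.14*exp(2*k) + 0.14*exp(k) + 0.24)*exp(k)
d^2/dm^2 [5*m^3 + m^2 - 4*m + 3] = 30*m + 2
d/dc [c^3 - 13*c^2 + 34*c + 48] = 3*c^2 - 26*c + 34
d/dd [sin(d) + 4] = cos(d)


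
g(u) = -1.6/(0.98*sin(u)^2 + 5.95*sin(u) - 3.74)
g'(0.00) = 0.68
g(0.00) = 0.43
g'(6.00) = 0.29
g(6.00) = 0.30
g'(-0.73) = 0.10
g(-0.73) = 0.22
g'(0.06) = 0.85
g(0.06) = 0.47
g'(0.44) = 9.30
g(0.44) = 1.56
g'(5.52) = 0.10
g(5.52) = 0.22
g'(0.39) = 5.55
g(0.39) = 1.20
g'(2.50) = -308.94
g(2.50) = -9.31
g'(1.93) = -0.61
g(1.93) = -0.59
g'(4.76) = 0.00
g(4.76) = 0.18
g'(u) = -1.6*(-1.96*sin(u)*cos(u) - 5.95*cos(u))/(0.98*sin(u)^2 + 5.95*sin(u) - 3.74)^2 = (3.136*sin(u) + 9.52)*cos(u)/(0.98*sin(u)^2 + 5.95*sin(u) - 3.74)^2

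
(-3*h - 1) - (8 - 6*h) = 3*h - 9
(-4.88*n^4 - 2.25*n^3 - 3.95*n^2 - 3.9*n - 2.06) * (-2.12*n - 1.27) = 10.3456*n^5 + 10.9676*n^4 + 11.2315*n^3 + 13.2845*n^2 + 9.3202*n + 2.6162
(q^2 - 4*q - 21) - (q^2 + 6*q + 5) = -10*q - 26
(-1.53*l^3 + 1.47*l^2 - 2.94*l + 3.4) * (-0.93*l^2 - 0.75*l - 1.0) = 1.4229*l^5 - 0.2196*l^4 + 3.1617*l^3 - 2.427*l^2 + 0.39*l - 3.4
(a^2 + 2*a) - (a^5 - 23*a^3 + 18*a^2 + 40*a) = -a^5 + 23*a^3 - 17*a^2 - 38*a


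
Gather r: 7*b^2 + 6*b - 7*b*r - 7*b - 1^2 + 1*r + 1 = 7*b^2 - b + r*(1 - 7*b)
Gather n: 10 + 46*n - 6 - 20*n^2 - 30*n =-20*n^2 + 16*n + 4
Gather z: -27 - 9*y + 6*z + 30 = -9*y + 6*z + 3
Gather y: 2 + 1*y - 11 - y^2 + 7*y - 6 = -y^2 + 8*y - 15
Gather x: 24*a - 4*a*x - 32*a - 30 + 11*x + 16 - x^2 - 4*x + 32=-8*a - x^2 + x*(7 - 4*a) + 18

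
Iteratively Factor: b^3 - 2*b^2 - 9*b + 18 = (b + 3)*(b^2 - 5*b + 6) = (b - 3)*(b + 3)*(b - 2)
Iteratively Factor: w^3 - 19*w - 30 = (w + 2)*(w^2 - 2*w - 15) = (w - 5)*(w + 2)*(w + 3)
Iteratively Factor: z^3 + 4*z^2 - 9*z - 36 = (z + 3)*(z^2 + z - 12) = (z + 3)*(z + 4)*(z - 3)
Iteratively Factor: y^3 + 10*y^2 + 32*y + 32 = (y + 4)*(y^2 + 6*y + 8) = (y + 2)*(y + 4)*(y + 4)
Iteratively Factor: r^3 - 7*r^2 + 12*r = (r - 3)*(r^2 - 4*r) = r*(r - 3)*(r - 4)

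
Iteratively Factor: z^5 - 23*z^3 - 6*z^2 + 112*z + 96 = (z + 1)*(z^4 - z^3 - 22*z^2 + 16*z + 96) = (z + 1)*(z + 2)*(z^3 - 3*z^2 - 16*z + 48) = (z + 1)*(z + 2)*(z + 4)*(z^2 - 7*z + 12) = (z - 3)*(z + 1)*(z + 2)*(z + 4)*(z - 4)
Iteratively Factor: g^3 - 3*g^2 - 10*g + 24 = (g - 2)*(g^2 - g - 12) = (g - 4)*(g - 2)*(g + 3)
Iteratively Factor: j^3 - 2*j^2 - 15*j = (j + 3)*(j^2 - 5*j) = j*(j + 3)*(j - 5)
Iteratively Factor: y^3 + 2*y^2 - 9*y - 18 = (y + 3)*(y^2 - y - 6) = (y - 3)*(y + 3)*(y + 2)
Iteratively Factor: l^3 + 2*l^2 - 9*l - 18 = (l - 3)*(l^2 + 5*l + 6) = (l - 3)*(l + 2)*(l + 3)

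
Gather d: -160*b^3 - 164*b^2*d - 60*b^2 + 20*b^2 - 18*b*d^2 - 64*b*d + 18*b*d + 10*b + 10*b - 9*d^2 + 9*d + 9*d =-160*b^3 - 40*b^2 + 20*b + d^2*(-18*b - 9) + d*(-164*b^2 - 46*b + 18)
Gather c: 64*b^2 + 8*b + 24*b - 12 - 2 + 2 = 64*b^2 + 32*b - 12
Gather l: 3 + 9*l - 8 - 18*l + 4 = -9*l - 1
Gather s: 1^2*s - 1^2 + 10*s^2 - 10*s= 10*s^2 - 9*s - 1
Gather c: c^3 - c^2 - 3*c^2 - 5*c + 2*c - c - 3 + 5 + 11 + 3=c^3 - 4*c^2 - 4*c + 16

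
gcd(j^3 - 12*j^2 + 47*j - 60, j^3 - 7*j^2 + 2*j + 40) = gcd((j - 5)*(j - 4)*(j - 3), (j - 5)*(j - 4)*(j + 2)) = j^2 - 9*j + 20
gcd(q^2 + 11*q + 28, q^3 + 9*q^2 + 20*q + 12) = 1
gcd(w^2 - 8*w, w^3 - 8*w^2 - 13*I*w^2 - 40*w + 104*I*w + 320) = w - 8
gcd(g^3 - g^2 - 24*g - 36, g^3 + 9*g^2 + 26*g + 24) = g^2 + 5*g + 6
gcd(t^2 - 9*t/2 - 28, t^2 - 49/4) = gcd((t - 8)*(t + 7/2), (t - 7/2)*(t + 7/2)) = t + 7/2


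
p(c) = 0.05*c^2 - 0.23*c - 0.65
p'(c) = 0.1*c - 0.23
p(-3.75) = 0.92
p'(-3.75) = -0.60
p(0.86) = -0.81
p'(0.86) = -0.14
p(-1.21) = -0.30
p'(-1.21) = -0.35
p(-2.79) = 0.38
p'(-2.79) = -0.51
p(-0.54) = -0.51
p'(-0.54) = -0.28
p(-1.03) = -0.36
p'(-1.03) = -0.33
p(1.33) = -0.87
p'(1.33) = -0.10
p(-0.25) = -0.59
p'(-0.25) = -0.26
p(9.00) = 1.33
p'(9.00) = 0.67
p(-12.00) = 9.31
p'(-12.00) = -1.43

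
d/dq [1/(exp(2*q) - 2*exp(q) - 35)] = 2*(1 - exp(q))*exp(q)/(-exp(2*q) + 2*exp(q) + 35)^2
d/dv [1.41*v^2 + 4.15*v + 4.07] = 2.82*v + 4.15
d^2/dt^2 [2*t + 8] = 0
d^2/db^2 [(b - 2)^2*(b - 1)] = 6*b - 10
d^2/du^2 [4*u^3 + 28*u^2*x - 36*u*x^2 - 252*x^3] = 24*u + 56*x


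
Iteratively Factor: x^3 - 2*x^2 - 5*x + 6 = (x - 3)*(x^2 + x - 2) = (x - 3)*(x - 1)*(x + 2)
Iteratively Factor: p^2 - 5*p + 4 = (p - 4)*(p - 1)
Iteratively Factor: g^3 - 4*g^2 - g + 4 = (g - 1)*(g^2 - 3*g - 4) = (g - 1)*(g + 1)*(g - 4)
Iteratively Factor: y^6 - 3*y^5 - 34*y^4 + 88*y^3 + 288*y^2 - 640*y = (y + 4)*(y^5 - 7*y^4 - 6*y^3 + 112*y^2 - 160*y) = y*(y + 4)*(y^4 - 7*y^3 - 6*y^2 + 112*y - 160) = y*(y - 5)*(y + 4)*(y^3 - 2*y^2 - 16*y + 32) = y*(y - 5)*(y + 4)^2*(y^2 - 6*y + 8) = y*(y - 5)*(y - 2)*(y + 4)^2*(y - 4)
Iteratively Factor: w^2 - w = (w - 1)*(w)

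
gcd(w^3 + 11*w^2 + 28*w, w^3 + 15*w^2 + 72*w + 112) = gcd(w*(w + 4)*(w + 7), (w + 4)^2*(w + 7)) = w^2 + 11*w + 28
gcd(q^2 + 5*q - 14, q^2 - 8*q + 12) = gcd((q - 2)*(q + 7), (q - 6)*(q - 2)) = q - 2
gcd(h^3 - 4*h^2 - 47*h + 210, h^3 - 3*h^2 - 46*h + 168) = h^2 + h - 42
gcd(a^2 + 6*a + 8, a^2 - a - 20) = a + 4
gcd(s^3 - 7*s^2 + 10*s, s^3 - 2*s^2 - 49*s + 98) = s - 2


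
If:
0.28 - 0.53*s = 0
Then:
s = 0.53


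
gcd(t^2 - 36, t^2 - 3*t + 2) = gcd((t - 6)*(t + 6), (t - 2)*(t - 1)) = 1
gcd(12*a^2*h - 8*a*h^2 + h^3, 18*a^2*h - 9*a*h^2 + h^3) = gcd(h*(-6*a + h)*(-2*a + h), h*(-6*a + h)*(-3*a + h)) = 6*a*h - h^2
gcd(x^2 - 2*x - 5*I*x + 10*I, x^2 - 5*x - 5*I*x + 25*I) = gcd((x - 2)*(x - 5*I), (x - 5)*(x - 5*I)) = x - 5*I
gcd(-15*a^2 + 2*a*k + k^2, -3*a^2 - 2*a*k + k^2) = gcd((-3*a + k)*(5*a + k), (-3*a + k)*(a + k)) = 3*a - k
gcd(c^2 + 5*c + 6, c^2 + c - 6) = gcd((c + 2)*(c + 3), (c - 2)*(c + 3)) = c + 3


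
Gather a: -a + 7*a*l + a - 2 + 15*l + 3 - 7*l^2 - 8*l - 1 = 7*a*l - 7*l^2 + 7*l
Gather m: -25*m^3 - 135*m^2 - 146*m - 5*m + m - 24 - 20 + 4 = -25*m^3 - 135*m^2 - 150*m - 40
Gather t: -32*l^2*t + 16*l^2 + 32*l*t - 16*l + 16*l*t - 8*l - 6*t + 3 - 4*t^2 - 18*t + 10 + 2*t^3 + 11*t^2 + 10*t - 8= 16*l^2 - 24*l + 2*t^3 + 7*t^2 + t*(-32*l^2 + 48*l - 14) + 5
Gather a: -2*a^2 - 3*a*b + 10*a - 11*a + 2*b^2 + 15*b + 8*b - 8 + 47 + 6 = -2*a^2 + a*(-3*b - 1) + 2*b^2 + 23*b + 45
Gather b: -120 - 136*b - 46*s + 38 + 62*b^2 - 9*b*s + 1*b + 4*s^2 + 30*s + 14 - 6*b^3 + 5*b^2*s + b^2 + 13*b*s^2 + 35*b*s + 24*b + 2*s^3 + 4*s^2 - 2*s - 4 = -6*b^3 + b^2*(5*s + 63) + b*(13*s^2 + 26*s - 111) + 2*s^3 + 8*s^2 - 18*s - 72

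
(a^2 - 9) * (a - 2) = a^3 - 2*a^2 - 9*a + 18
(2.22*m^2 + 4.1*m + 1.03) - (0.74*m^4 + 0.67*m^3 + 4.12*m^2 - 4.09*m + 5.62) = -0.74*m^4 - 0.67*m^3 - 1.9*m^2 + 8.19*m - 4.59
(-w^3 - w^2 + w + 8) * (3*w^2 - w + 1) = -3*w^5 - 2*w^4 + 3*w^3 + 22*w^2 - 7*w + 8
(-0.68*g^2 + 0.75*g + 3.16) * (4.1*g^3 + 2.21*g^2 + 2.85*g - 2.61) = -2.788*g^5 + 1.5722*g^4 + 12.6755*g^3 + 10.8959*g^2 + 7.0485*g - 8.2476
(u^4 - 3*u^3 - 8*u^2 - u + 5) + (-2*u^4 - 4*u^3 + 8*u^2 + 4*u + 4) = -u^4 - 7*u^3 + 3*u + 9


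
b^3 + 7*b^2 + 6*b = b*(b + 1)*(b + 6)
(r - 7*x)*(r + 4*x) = r^2 - 3*r*x - 28*x^2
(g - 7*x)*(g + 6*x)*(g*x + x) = g^3*x - g^2*x^2 + g^2*x - 42*g*x^3 - g*x^2 - 42*x^3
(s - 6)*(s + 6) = s^2 - 36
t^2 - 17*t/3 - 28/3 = (t - 7)*(t + 4/3)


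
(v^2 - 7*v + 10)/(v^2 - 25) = (v - 2)/(v + 5)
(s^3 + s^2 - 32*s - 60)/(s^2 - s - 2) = (-s^3 - s^2 + 32*s + 60)/(-s^2 + s + 2)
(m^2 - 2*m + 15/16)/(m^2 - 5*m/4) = (m - 3/4)/m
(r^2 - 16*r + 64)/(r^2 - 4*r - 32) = (r - 8)/(r + 4)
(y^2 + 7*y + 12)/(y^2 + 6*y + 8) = (y + 3)/(y + 2)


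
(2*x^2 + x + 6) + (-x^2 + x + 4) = x^2 + 2*x + 10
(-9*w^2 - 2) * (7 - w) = 9*w^3 - 63*w^2 + 2*w - 14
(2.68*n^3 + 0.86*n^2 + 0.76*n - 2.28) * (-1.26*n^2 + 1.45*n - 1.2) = -3.3768*n^5 + 2.8024*n^4 - 2.9266*n^3 + 2.9428*n^2 - 4.218*n + 2.736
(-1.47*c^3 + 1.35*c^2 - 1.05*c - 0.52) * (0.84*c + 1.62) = -1.2348*c^4 - 1.2474*c^3 + 1.305*c^2 - 2.1378*c - 0.8424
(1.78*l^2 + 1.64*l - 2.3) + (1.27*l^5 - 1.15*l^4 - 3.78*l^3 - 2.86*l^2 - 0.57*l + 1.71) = 1.27*l^5 - 1.15*l^4 - 3.78*l^3 - 1.08*l^2 + 1.07*l - 0.59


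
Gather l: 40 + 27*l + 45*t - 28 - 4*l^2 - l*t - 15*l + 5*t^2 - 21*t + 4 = -4*l^2 + l*(12 - t) + 5*t^2 + 24*t + 16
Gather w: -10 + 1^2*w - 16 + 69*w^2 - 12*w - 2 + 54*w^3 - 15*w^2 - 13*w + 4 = 54*w^3 + 54*w^2 - 24*w - 24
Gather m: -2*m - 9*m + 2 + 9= 11 - 11*m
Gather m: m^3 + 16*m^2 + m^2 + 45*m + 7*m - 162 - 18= m^3 + 17*m^2 + 52*m - 180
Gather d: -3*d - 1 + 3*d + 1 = 0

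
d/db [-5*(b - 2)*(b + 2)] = -10*b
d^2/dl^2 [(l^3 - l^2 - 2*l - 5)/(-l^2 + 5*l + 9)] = 2*(-27*l^3 - 93*l^2 - 264*l + 161)/(l^6 - 15*l^5 + 48*l^4 + 145*l^3 - 432*l^2 - 1215*l - 729)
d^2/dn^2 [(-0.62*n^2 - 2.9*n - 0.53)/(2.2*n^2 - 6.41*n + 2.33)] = (-45.55848*n^3 + 3.67752000000002*n^2 + 134.03676*n - 131.476402)/(10.648*n^6 - 93.0732*n^5 + 305.01306*n^4 - 460.520681*n^3 + 323.036559*n^2 - 104.397747*n + 12.649337)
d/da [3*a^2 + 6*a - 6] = 6*a + 6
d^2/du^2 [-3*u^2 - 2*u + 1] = -6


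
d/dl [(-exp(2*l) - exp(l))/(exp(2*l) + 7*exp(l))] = -6*exp(l)/(exp(2*l) + 14*exp(l) + 49)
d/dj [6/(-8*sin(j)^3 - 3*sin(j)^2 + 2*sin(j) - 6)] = 12*(12*sin(j)^2 + 3*sin(j) - 1)*cos(j)/(8*sin(j)^3 + 3*sin(j)^2 - 2*sin(j) + 6)^2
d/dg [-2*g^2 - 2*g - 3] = -4*g - 2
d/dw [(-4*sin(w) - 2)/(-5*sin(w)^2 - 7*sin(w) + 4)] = 10*(-2*sin(w) + cos(2*w) - 4)*cos(w)/(5*sin(w)^2 + 7*sin(w) - 4)^2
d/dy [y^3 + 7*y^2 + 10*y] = 3*y^2 + 14*y + 10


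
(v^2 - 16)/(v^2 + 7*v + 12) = (v - 4)/(v + 3)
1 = 1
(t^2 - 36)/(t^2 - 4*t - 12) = (t + 6)/(t + 2)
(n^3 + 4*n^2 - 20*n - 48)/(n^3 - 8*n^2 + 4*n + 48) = (n + 6)/(n - 6)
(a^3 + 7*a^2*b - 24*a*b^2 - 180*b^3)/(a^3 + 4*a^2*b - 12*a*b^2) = (a^2 + a*b - 30*b^2)/(a*(a - 2*b))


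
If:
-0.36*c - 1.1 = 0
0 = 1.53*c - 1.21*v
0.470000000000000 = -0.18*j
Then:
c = -3.06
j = -2.61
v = -3.86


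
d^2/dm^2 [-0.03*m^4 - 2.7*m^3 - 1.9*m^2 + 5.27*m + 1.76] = -0.36*m^2 - 16.2*m - 3.8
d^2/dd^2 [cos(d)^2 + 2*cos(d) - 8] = -2*cos(d) - 2*cos(2*d)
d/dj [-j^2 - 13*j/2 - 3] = -2*j - 13/2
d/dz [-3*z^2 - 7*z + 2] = -6*z - 7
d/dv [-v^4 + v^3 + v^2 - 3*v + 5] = -4*v^3 + 3*v^2 + 2*v - 3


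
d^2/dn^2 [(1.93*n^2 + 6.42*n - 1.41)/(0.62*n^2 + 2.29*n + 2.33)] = (-8.88178419700125e-16*n^4 - 0.544732000000003*n^3 - 19.980492*n^2 - 67.6575*n - 58.269424)/(0.238328*n^6 + 2.640828*n^5 + 12.440982*n^4 + 31.857793*n^3 + 46.754013*n^2 + 37.296543*n + 12.649337)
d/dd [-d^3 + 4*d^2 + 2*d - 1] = -3*d^2 + 8*d + 2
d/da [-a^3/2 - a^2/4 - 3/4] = a*(-3*a - 1)/2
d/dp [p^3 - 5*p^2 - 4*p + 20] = 3*p^2 - 10*p - 4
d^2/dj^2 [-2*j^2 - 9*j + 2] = -4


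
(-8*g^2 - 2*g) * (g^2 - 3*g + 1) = -8*g^4 + 22*g^3 - 2*g^2 - 2*g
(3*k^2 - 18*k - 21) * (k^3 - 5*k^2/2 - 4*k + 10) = 3*k^5 - 51*k^4/2 + 12*k^3 + 309*k^2/2 - 96*k - 210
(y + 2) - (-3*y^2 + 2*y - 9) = 3*y^2 - y + 11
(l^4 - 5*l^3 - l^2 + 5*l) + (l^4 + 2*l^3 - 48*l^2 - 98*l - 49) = 2*l^4 - 3*l^3 - 49*l^2 - 93*l - 49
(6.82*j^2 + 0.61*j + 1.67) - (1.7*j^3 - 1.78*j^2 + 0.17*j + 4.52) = -1.7*j^3 + 8.6*j^2 + 0.44*j - 2.85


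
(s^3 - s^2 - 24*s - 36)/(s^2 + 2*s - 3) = (s^2 - 4*s - 12)/(s - 1)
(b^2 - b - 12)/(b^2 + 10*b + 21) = (b - 4)/(b + 7)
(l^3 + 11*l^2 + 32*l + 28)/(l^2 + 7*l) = l + 4 + 4/l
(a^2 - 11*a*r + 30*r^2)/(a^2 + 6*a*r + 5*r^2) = (a^2 - 11*a*r + 30*r^2)/(a^2 + 6*a*r + 5*r^2)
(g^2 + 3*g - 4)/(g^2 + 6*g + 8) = (g - 1)/(g + 2)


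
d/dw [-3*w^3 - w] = -9*w^2 - 1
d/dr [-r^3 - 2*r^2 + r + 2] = -3*r^2 - 4*r + 1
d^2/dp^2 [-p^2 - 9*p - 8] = -2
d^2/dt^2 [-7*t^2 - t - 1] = -14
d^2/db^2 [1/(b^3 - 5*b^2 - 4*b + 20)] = 2*((5 - 3*b)*(b^3 - 5*b^2 - 4*b + 20) + (-3*b^2 + 10*b + 4)^2)/(b^3 - 5*b^2 - 4*b + 20)^3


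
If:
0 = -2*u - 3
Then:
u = -3/2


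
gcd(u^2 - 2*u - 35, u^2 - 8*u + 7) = u - 7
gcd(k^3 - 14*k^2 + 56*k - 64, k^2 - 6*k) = 1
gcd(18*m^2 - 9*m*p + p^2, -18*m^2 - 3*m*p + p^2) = -6*m + p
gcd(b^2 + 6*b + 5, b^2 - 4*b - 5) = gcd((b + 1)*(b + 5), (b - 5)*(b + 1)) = b + 1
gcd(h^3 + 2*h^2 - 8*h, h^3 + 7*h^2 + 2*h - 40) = h^2 + 2*h - 8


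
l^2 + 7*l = l*(l + 7)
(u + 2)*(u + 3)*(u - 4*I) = u^3 + 5*u^2 - 4*I*u^2 + 6*u - 20*I*u - 24*I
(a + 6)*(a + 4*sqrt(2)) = a^2 + 4*sqrt(2)*a + 6*a + 24*sqrt(2)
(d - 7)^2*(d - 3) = d^3 - 17*d^2 + 91*d - 147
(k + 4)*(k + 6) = k^2 + 10*k + 24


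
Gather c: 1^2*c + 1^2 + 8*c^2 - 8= 8*c^2 + c - 7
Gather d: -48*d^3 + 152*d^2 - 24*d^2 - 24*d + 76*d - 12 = -48*d^3 + 128*d^2 + 52*d - 12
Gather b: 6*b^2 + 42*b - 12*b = 6*b^2 + 30*b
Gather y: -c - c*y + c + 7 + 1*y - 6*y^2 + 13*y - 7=-6*y^2 + y*(14 - c)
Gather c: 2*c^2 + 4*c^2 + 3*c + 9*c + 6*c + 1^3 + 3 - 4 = 6*c^2 + 18*c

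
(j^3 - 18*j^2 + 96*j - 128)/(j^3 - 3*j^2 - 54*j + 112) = (j - 8)/(j + 7)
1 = 1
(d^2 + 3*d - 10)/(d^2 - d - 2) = (d + 5)/(d + 1)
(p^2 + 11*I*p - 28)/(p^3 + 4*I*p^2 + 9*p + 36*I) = (p + 7*I)/(p^2 + 9)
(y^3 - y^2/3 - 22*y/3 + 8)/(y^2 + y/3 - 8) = (3*y^2 - 10*y + 8)/(3*y - 8)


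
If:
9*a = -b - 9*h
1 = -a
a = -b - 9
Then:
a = -1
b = -8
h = 17/9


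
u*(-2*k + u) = -2*k*u + u^2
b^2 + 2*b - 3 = (b - 1)*(b + 3)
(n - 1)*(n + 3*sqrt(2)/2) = n^2 - n + 3*sqrt(2)*n/2 - 3*sqrt(2)/2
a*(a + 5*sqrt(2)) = a^2 + 5*sqrt(2)*a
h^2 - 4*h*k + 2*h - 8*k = (h + 2)*(h - 4*k)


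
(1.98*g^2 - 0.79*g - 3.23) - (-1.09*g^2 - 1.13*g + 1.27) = 3.07*g^2 + 0.34*g - 4.5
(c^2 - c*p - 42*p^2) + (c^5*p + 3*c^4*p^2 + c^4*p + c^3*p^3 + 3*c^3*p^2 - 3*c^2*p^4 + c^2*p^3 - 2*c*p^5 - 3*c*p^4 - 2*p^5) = c^5*p + 3*c^4*p^2 + c^4*p + c^3*p^3 + 3*c^3*p^2 - 3*c^2*p^4 + c^2*p^3 + c^2 - 2*c*p^5 - 3*c*p^4 - c*p - 2*p^5 - 42*p^2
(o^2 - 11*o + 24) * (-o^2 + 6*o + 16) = -o^4 + 17*o^3 - 74*o^2 - 32*o + 384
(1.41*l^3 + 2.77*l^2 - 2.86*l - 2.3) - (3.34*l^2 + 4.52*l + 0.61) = 1.41*l^3 - 0.57*l^2 - 7.38*l - 2.91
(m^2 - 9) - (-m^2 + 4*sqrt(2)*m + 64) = 2*m^2 - 4*sqrt(2)*m - 73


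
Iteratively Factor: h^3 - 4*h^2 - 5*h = (h - 5)*(h^2 + h) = h*(h - 5)*(h + 1)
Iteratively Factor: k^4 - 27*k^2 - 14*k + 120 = (k - 5)*(k^3 + 5*k^2 - 2*k - 24) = (k - 5)*(k + 3)*(k^2 + 2*k - 8) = (k - 5)*(k + 3)*(k + 4)*(k - 2)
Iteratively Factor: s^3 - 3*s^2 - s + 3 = (s - 1)*(s^2 - 2*s - 3) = (s - 3)*(s - 1)*(s + 1)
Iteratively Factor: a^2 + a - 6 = (a - 2)*(a + 3)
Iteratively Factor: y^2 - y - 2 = (y + 1)*(y - 2)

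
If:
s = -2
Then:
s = -2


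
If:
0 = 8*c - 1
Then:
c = 1/8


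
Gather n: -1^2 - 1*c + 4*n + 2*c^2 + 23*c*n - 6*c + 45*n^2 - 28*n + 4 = 2*c^2 - 7*c + 45*n^2 + n*(23*c - 24) + 3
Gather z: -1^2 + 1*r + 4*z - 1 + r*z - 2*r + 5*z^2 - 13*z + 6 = -r + 5*z^2 + z*(r - 9) + 4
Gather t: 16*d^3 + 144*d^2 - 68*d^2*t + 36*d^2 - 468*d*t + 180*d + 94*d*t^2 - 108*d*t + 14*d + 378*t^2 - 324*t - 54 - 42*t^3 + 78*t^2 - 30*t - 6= 16*d^3 + 180*d^2 + 194*d - 42*t^3 + t^2*(94*d + 456) + t*(-68*d^2 - 576*d - 354) - 60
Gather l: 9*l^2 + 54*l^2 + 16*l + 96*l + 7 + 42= 63*l^2 + 112*l + 49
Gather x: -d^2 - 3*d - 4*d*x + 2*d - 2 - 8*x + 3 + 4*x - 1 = -d^2 - d + x*(-4*d - 4)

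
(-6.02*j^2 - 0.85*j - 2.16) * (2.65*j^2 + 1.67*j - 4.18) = -15.953*j^4 - 12.3059*j^3 + 18.0201*j^2 - 0.0542000000000007*j + 9.0288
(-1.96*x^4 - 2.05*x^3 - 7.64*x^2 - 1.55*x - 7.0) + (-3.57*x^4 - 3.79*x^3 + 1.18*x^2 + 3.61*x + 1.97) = -5.53*x^4 - 5.84*x^3 - 6.46*x^2 + 2.06*x - 5.03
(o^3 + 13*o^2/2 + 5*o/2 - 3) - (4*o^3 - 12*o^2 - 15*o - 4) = -3*o^3 + 37*o^2/2 + 35*o/2 + 1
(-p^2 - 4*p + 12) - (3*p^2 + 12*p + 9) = -4*p^2 - 16*p + 3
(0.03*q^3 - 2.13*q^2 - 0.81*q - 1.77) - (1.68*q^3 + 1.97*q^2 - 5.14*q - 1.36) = -1.65*q^3 - 4.1*q^2 + 4.33*q - 0.41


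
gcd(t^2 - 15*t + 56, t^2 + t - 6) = 1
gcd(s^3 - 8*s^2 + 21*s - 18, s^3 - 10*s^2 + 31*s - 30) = s^2 - 5*s + 6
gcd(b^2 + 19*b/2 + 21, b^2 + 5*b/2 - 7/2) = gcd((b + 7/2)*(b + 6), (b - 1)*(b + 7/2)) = b + 7/2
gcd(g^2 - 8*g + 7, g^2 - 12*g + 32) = 1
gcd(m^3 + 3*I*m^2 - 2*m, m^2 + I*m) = m^2 + I*m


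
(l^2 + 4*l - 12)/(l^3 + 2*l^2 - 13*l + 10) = (l + 6)/(l^2 + 4*l - 5)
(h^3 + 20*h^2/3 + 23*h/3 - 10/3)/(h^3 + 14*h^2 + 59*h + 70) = (h - 1/3)/(h + 7)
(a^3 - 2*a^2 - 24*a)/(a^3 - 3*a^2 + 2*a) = (a^2 - 2*a - 24)/(a^2 - 3*a + 2)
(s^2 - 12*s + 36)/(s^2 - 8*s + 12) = (s - 6)/(s - 2)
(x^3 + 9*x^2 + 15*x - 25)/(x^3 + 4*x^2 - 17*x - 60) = (x^2 + 4*x - 5)/(x^2 - x - 12)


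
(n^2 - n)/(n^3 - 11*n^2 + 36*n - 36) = n*(n - 1)/(n^3 - 11*n^2 + 36*n - 36)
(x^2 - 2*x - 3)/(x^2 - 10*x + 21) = (x + 1)/(x - 7)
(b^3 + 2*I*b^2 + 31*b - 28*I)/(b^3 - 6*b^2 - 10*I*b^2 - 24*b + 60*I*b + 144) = (b^2 + 6*I*b + 7)/(b^2 - 6*b*(1 + I) + 36*I)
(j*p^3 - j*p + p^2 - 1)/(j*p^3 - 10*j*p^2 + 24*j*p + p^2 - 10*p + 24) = (p^2 - 1)/(p^2 - 10*p + 24)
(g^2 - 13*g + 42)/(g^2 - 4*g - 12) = (g - 7)/(g + 2)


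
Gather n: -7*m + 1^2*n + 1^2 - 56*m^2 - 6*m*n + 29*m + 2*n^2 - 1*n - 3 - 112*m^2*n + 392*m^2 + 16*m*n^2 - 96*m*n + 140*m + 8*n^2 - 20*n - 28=336*m^2 + 162*m + n^2*(16*m + 10) + n*(-112*m^2 - 102*m - 20) - 30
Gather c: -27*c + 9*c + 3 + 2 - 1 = 4 - 18*c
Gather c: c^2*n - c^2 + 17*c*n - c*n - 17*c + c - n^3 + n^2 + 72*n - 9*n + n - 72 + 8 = c^2*(n - 1) + c*(16*n - 16) - n^3 + n^2 + 64*n - 64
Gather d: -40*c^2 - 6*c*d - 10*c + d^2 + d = -40*c^2 - 10*c + d^2 + d*(1 - 6*c)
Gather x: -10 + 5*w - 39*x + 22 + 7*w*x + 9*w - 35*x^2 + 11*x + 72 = 14*w - 35*x^2 + x*(7*w - 28) + 84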